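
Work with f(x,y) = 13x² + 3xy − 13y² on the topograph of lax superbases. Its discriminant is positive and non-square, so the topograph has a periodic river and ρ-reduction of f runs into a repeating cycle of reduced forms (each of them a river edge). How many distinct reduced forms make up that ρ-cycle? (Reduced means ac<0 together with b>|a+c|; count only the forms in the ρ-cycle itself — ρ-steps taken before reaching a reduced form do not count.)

D = 685, ⌊√D⌋ = 26
river: ρ → (-13,23,3)
river: ρ → (3,25,-5)
river: ρ → (-5,25,3)
river: ρ → (3,23,-13)
river: ρ → (-13,3,13)
river: ρ → (13,23,-3)
river: ρ → (-3,25,5)
river: ρ → (5,25,-3)
river: ρ → (-3,23,13)
river: ρ → (13,3,-13)
ρ-cycle length = 10 (tail of 0 descent steps not counted)

10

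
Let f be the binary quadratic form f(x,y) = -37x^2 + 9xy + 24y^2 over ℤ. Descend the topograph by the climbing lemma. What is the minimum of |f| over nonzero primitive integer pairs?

descent: ρ → (24,39,-22)  [lands on river]
river: ρ → (-22,49,14)
river: ρ → (14,35,-43)
river: ρ → (-43,51,6)
river: ρ → (6,57,-16)
river: ρ → (-16,39,33)
river: ρ → (33,27,-22)
river: ρ → (-22,17,38)
river: ρ → (38,59,-1)
river: ρ → (-1,59,38)
river: ρ → (38,17,-22)
river: ρ → (-22,27,33)
river: ρ → (33,39,-16)
river: ρ → (-16,57,6)
river: ρ → (6,51,-43)
river: ρ → (-43,35,14)
river: ρ → (14,49,-22)
river: ρ → (-22,39,24)
river: ρ → (24,57,-4)
river: ρ → (-4,55,38)
river: ρ → (38,21,-21)
river: ρ → (-21,21,38)
river: ρ → (38,55,-4)
river: ρ → (-4,57,24)
closes: descent 1, river 24
min |a| on river = 1

1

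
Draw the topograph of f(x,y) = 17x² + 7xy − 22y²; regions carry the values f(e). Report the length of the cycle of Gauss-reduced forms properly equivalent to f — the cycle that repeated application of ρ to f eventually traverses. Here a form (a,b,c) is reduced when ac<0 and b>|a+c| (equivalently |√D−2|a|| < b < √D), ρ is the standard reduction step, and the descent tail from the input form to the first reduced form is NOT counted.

D = 1545, ⌊√D⌋ = 39
river: ρ → (-22,37,2)
river: ρ → (2,39,-3)
river: ρ → (-3,39,2)
river: ρ → (2,37,-22)
river: ρ → (-22,7,17)
river: ρ → (17,27,-12)
river: ρ → (-12,21,23)
river: ρ → (23,25,-10)
river: ρ → (-10,35,8)
river: ρ → (8,29,-22)
river: ρ → (-22,15,15)
river: ρ → (15,15,-22)
river: ρ → (-22,29,8)
river: ρ → (8,35,-10)
river: ρ → (-10,25,23)
river: ρ → (23,21,-12)
river: ρ → (-12,27,17)
river: ρ → (17,7,-22)
ρ-cycle length = 18 (tail of 0 descent steps not counted)

18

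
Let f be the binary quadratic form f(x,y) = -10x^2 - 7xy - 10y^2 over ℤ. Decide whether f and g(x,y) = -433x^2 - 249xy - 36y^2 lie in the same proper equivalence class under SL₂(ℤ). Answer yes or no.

D₁ = -351, D₂ = -351
f is negative-definite; reduce −f:
−f: reduced (well bottom): (10,7,10) with a≤c, −a<b≤a
flip sign back: reduced form of f is (-10,-7,-10)
g is negative-definite; reduce −g:
−g: flip: (433,249,36)→(36,-249,433)
−g: translate: b→-33 (≡-249 mod 72), so (36,-249,433)→(36,-33,10)
−g: flip: (36,-33,10)→(10,33,36)
−g: translate: b→-7 (≡33 mod 20), so (10,33,36)→(10,-7,10)
−g: flip: (10,-7,10)→(10,7,10)
−g: reduced (well bottom): (10,7,10) with a≤c, −a<b≤a
flip sign back: reduced form of g is (-10,-7,-10)
reduced forms (-10, -7, -10) vs (-10, -7, -10) ⇒ equivalent

yes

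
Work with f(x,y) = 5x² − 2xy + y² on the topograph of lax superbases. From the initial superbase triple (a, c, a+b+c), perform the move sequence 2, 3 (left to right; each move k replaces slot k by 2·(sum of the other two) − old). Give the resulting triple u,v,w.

start (5,1,4) = (f(1,0),f(0,1),f(1,1))
replace slot 2: 2·(5+4) − 1 = 17 → (5,17,4)
replace slot 3: 2·(5+17) − 4 = 40 → (5,17,40)

5,17,40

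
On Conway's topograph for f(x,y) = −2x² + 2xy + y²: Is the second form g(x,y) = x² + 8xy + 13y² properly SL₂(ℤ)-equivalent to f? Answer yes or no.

D₁ = 12, D₂ = 12
river cycle of f (length 2): (1, 2, -2), (-2, 2, 1)
river cycle of g (length 2): (1, 2, -2), (-2, 2, 1)
cycles coincide ⇒ equivalent

yes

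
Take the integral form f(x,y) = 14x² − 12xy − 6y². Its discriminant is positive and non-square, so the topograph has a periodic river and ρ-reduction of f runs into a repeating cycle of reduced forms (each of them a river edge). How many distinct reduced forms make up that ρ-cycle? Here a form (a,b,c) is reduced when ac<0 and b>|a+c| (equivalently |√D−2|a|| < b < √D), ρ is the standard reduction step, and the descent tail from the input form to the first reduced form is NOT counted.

D = 480, ⌊√D⌋ = 21
descent: ρ → (-6,12,14)  [lands on river]
river: ρ → (14,16,-4)
river: ρ → (-4,16,14)
river: ρ → (14,12,-6)
ρ-cycle length = 4 (tail of 1 descent step not counted)

4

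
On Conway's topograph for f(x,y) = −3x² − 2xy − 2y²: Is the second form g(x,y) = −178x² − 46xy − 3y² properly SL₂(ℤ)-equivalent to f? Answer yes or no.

D₁ = -20, D₂ = -20
f is negative-definite; reduce −f:
−f: flip: (3,2,2)→(2,-2,3)
−f: translate: b→2 (≡-2 mod 4), so (2,-2,3)→(2,2,3)
−f: reduced (well bottom): (2,2,3) with a≤c, −a<b≤a
flip sign back: reduced form of f is (-2,-2,-3)
g is negative-definite; reduce −g:
−g: flip: (178,46,3)→(3,-46,178)
−g: translate: b→2 (≡-46 mod 6), so (3,-46,178)→(3,2,2)
−g: flip: (3,2,2)→(2,-2,3)
−g: translate: b→2 (≡-2 mod 4), so (2,-2,3)→(2,2,3)
−g: reduced (well bottom): (2,2,3) with a≤c, −a<b≤a
flip sign back: reduced form of g is (-2,-2,-3)
reduced forms (-2, -2, -3) vs (-2, -2, -3) ⇒ equivalent

yes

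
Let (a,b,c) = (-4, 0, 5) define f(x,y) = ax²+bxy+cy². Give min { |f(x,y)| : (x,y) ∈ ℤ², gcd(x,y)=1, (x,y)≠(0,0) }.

descent: ρ → (5,0,-4)
descent: ρ → (-4,8,1)  [lands on river]
river: ρ → (1,8,-4)
closes: descent 2, river 2
min |a| on river = 1

1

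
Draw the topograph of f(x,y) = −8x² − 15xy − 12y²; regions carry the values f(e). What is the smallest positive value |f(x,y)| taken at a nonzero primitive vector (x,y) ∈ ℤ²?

translate: b→-1 (≡15 mod 16), so (8,15,12)→(8,-1,5)
flip: (8,-1,5)→(5,1,8)
reduced (well bottom): (5,1,8) with a≤c, −a<b≤a
well minimum |f| = |-5| = 5 (negative-definite)

5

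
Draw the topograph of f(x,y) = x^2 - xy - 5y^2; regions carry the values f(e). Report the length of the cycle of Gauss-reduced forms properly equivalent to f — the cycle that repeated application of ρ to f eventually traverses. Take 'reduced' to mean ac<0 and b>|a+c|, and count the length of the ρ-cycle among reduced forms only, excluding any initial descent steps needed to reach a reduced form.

D = 21, ⌊√D⌋ = 4
descent: ρ → (-5,1,1)
descent: ρ → (1,3,-3)  [lands on river]
river: ρ → (-3,3,1)
ρ-cycle length = 2 (tail of 2 descent steps not counted)

2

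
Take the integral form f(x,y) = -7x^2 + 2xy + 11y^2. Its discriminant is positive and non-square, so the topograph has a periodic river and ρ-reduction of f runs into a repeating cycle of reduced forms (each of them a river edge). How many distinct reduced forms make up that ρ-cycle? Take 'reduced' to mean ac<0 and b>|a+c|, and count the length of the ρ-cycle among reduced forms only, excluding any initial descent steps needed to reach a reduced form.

D = 312, ⌊√D⌋ = 17
descent: ρ → (11,-2,-7)
descent: ρ → (-7,16,2)  [lands on river]
river: ρ → (2,16,-7)
river: ρ → (-7,12,6)
river: ρ → (6,12,-7)
ρ-cycle length = 4 (tail of 2 descent steps not counted)

4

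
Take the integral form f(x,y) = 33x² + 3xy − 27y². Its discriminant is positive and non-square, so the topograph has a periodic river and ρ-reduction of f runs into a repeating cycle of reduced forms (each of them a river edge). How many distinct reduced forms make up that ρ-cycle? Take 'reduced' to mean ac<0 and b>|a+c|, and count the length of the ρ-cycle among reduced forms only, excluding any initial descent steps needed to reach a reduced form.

D = 3573, ⌊√D⌋ = 59
descent: ρ → (-27,51,9)  [lands on river]
river: ρ → (9,57,-9)
river: ρ → (-9,51,27)
river: ρ → (27,57,-3)
river: ρ → (-3,57,27)
river: ρ → (27,51,-9)
river: ρ → (-9,57,9)
river: ρ → (9,51,-27)
river: ρ → (-27,57,3)
river: ρ → (3,57,-27)
ρ-cycle length = 10 (tail of 1 descent step not counted)

10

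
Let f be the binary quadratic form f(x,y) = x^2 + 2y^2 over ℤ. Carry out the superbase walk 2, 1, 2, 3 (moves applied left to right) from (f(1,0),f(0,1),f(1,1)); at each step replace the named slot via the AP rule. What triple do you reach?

start (1,2,3) = (f(1,0),f(0,1),f(1,1))
replace slot 2: 2·(1+3) − 2 = 6 → (1,6,3)
replace slot 1: 2·(6+3) − 1 = 17 → (17,6,3)
replace slot 2: 2·(17+3) − 6 = 34 → (17,34,3)
replace slot 3: 2·(17+34) − 3 = 99 → (17,34,99)

17,34,99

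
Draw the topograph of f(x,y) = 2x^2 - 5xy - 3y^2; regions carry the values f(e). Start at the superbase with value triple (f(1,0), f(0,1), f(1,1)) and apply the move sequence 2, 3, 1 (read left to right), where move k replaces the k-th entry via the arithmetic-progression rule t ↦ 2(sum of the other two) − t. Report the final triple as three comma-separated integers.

start (2,-3,-6) = (f(1,0),f(0,1),f(1,1))
replace slot 2: 2·(2+(-6)) − (-3) = -5 → (2,-5,-6)
replace slot 3: 2·(2+(-5)) − (-6) = 0 → (2,-5,0)
replace slot 1: 2·((-5)+0) − 2 = -12 → (-12,-5,0)

-12,-5,0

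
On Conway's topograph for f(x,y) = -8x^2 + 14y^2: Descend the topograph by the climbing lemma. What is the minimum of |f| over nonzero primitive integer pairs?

descent: ρ → (14,0,-8)
descent: ρ → (-8,16,6)  [lands on river]
river: ρ → (6,20,-2)
river: ρ → (-2,20,6)
river: ρ → (6,16,-8)
closes: descent 2, river 4
min |a| on river = 2

2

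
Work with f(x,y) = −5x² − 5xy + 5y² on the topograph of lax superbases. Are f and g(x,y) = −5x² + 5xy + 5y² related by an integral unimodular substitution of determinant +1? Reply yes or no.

D₁ = 125, D₂ = 125
river cycle of f (length 2): (5, 5, -5), (-5, 5, 5)
river cycle of g (length 2): (5, 5, -5), (-5, 5, 5)
cycles coincide ⇒ equivalent

yes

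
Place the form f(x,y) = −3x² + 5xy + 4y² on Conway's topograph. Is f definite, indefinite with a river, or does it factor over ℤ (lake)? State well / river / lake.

D = b²−4ac = 5² − 4·(-3)·4 = 73
D > 0 non-square ⇒ indefinite ⇒ periodic river

river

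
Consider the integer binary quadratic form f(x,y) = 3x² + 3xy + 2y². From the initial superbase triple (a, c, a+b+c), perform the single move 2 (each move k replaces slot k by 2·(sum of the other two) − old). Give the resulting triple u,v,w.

start (3,2,8) = (f(1,0),f(0,1),f(1,1))
replace slot 2: 2·(3+8) − 2 = 20 → (3,20,8)

3,20,8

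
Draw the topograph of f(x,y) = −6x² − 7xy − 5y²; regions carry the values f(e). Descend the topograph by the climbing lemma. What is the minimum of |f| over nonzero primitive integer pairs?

translate: b→-5 (≡7 mod 12), so (6,7,5)→(6,-5,4)
flip: (6,-5,4)→(4,5,6)
translate: b→-3 (≡5 mod 8), so (4,5,6)→(4,-3,5)
reduced (well bottom): (4,-3,5) with a≤c, −a<b≤a
well minimum |f| = |-4| = 4 (negative-definite)

4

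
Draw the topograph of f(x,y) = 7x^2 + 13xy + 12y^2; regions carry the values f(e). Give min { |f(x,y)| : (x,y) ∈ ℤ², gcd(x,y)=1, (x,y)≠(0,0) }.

translate: b→-1 (≡13 mod 14), so (7,13,12)→(7,-1,6)
flip: (7,-1,6)→(6,1,7)
reduced (well bottom): (6,1,7) with a≤c, −a<b≤a
well minimum = a = 6

6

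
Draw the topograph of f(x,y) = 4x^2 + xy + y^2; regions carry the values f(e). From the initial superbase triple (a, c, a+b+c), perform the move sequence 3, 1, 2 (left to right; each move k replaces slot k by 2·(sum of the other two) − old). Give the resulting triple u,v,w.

start (4,1,6) = (f(1,0),f(0,1),f(1,1))
replace slot 3: 2·(4+1) − 6 = 4 → (4,1,4)
replace slot 1: 2·(1+4) − 4 = 6 → (6,1,4)
replace slot 2: 2·(6+4) − 1 = 19 → (6,19,4)

6,19,4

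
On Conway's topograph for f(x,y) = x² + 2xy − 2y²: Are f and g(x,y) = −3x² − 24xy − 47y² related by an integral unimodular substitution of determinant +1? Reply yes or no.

D₁ = 12, D₂ = 12
river cycle of f (length 2): (-2, 2, 1), (1, 2, -2)
river cycle of g (length 2): (1, 2, -2), (-2, 2, 1)
cycles coincide ⇒ equivalent

yes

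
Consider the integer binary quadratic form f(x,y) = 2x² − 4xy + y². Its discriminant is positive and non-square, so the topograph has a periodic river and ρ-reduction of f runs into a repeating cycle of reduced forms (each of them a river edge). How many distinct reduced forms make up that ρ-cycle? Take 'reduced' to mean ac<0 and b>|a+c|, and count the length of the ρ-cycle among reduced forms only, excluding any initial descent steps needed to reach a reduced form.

D = 8, ⌊√D⌋ = 2
descent: ρ → (1,2,-1)  [lands on river]
river: ρ → (-1,2,1)
ρ-cycle length = 2 (tail of 1 descent step not counted)

2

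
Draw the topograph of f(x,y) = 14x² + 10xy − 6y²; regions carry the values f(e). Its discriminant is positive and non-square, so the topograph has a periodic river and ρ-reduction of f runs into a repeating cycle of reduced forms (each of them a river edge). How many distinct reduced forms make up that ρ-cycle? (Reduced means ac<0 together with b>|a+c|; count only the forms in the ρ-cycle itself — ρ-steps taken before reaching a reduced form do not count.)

D = 436, ⌊√D⌋ = 20
river: ρ → (-6,14,10)
river: ρ → (10,6,-10)
river: ρ → (-10,14,6)
river: ρ → (6,10,-14)
river: ρ → (-14,18,2)
river: ρ → (2,18,-14)
river: ρ → (-14,10,6)
river: ρ → (6,14,-10)
river: ρ → (-10,6,10)
river: ρ → (10,14,-6)
river: ρ → (-6,10,14)
river: ρ → (14,18,-2)
river: ρ → (-2,18,14)
river: ρ → (14,10,-6)
ρ-cycle length = 14 (tail of 0 descent steps not counted)

14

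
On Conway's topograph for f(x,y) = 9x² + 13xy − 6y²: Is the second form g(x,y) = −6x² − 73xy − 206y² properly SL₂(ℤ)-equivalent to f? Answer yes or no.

D₁ = 385, D₂ = 385
river cycle of f (length 12): (-6, 11, 11), (11, 11, -6), (-6, 13, 9), (9, 5, -10), (-10, 15, 4), (4, 17, -6), (-6, 19, 1), (1, 19, -6), (-6, 17, 4), (4, 15, -10), … (2 more)
river cycle of g (length 12): (-6, 11, 11), (11, 11, -6), (-6, 13, 9), (9, 5, -10), (-10, 15, 4), (4, 17, -6), (-6, 19, 1), (1, 19, -6), (-6, 17, 4), (4, 15, -10), … (2 more)
cycles coincide ⇒ equivalent

yes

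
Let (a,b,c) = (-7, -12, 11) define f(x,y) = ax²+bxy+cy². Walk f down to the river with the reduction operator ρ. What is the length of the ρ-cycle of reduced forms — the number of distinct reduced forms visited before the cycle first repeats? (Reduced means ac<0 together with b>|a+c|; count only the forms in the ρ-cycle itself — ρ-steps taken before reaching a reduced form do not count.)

D = 452, ⌊√D⌋ = 21
descent: ρ → (11,12,-7)  [lands on river]
river: ρ → (-7,16,7)
river: ρ → (7,12,-11)
river: ρ → (-11,10,8)
river: ρ → (8,6,-13)
river: ρ → (-13,20,1)
river: ρ → (1,20,-13)
river: ρ → (-13,6,8)
river: ρ → (8,10,-11)
river: ρ → (-11,12,7)
river: ρ → (7,16,-7)
river: ρ → (-7,12,11)
river: ρ → (11,10,-8)
river: ρ → (-8,6,13)
river: ρ → (13,20,-1)
river: ρ → (-1,20,13)
river: ρ → (13,6,-8)
river: ρ → (-8,10,11)
ρ-cycle length = 18 (tail of 1 descent step not counted)

18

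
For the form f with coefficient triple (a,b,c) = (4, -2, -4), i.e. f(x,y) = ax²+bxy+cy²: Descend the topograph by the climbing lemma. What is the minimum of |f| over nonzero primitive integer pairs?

descent: ρ → (-4,2,4)  [lands on river]
river: ρ → (4,6,-2)
river: ρ → (-2,6,4)
river: ρ → (4,2,-4)
river: ρ → (-4,6,2)
river: ρ → (2,6,-4)
closes: descent 1, river 6
min |a| on river = 2

2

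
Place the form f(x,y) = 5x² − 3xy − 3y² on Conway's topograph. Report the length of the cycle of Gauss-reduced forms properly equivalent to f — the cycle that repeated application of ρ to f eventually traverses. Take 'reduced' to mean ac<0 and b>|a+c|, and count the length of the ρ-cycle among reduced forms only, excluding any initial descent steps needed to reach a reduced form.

D = 69, ⌊√D⌋ = 8
descent: ρ → (-3,3,5)  [lands on river]
river: ρ → (5,7,-1)
river: ρ → (-1,7,5)
river: ρ → (5,3,-3)
ρ-cycle length = 4 (tail of 1 descent step not counted)

4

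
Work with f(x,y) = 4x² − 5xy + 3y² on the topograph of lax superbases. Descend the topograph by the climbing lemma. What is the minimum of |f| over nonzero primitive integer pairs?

translate: b→3 (≡-5 mod 8), so (4,-5,3)→(4,3,2)
flip: (4,3,2)→(2,-3,4)
translate: b→1 (≡-3 mod 4), so (2,-3,4)→(2,1,3)
reduced (well bottom): (2,1,3) with a≤c, −a<b≤a
well minimum = a = 2

2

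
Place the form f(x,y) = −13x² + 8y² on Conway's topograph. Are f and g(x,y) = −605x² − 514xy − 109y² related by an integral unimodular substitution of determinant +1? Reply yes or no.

D₁ = 416, D₂ = 416
river cycle of f (length 6): (8, 16, -5), (-5, 14, 11), (11, 8, -8), (-8, 8, 11), (11, 14, -5), (-5, 16, 8)
river cycle of g (length 6): (8, 16, -5), (-5, 14, 11), (11, 8, -8), (-8, 8, 11), (11, 14, -5), (-5, 16, 8)
cycles coincide ⇒ equivalent

yes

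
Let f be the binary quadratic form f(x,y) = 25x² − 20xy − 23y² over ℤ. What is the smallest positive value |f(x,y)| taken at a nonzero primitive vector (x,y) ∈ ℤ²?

descent: ρ → (-23,20,25)  [lands on river]
river: ρ → (25,30,-18)
river: ρ → (-18,42,13)
river: ρ → (13,36,-27)
river: ρ → (-27,18,22)
river: ρ → (22,26,-23)
closes: descent 1, river 6
min |a| on river = 13

13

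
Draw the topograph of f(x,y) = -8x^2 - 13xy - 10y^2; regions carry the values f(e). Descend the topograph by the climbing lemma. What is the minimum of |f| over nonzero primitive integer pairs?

translate: b→-3 (≡13 mod 16), so (8,13,10)→(8,-3,5)
flip: (8,-3,5)→(5,3,8)
reduced (well bottom): (5,3,8) with a≤c, −a<b≤a
well minimum |f| = |-5| = 5 (negative-definite)

5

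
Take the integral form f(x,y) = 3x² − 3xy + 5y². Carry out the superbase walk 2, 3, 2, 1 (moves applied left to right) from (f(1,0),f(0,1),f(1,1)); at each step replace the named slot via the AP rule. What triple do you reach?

start (3,5,5) = (f(1,0),f(0,1),f(1,1))
replace slot 2: 2·(3+5) − 5 = 11 → (3,11,5)
replace slot 3: 2·(3+11) − 5 = 23 → (3,11,23)
replace slot 2: 2·(3+23) − 11 = 41 → (3,41,23)
replace slot 1: 2·(41+23) − 3 = 125 → (125,41,23)

125,41,23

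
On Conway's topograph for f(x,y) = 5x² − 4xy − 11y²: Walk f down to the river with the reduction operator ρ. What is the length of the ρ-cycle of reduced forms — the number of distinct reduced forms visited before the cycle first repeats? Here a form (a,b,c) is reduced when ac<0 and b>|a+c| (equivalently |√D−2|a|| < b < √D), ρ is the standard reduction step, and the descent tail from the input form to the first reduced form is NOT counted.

D = 236, ⌊√D⌋ = 15
descent: ρ → (-11,4,5)
descent: ρ → (5,6,-10)  [lands on river]
river: ρ → (-10,14,1)
river: ρ → (1,14,-10)
river: ρ → (-10,6,5)
river: ρ → (5,14,-2)
river: ρ → (-2,14,5)
ρ-cycle length = 6 (tail of 2 descent steps not counted)

6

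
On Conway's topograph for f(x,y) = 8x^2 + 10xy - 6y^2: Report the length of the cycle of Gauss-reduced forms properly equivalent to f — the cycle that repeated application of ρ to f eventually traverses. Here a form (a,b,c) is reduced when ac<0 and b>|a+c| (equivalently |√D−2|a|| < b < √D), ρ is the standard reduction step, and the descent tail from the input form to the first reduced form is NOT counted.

D = 292, ⌊√D⌋ = 17
river: ρ → (-6,14,4)
river: ρ → (4,10,-12)
river: ρ → (-12,14,2)
river: ρ → (2,14,-12)
river: ρ → (-12,10,4)
river: ρ → (4,14,-6)
river: ρ → (-6,10,8)
river: ρ → (8,6,-8)
river: ρ → (-8,10,6)
river: ρ → (6,14,-4)
river: ρ → (-4,10,12)
river: ρ → (12,14,-2)
river: ρ → (-2,14,12)
river: ρ → (12,10,-4)
river: ρ → (-4,14,6)
river: ρ → (6,10,-8)
river: ρ → (-8,6,8)
river: ρ → (8,10,-6)
ρ-cycle length = 18 (tail of 0 descent steps not counted)

18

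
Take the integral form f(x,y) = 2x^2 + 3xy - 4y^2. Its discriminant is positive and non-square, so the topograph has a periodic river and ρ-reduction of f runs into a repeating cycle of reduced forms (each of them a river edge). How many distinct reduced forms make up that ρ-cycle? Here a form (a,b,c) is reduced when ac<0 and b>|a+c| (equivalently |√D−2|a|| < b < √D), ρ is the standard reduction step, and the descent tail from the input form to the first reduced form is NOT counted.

D = 41, ⌊√D⌋ = 6
river: ρ → (-4,5,1)
river: ρ → (1,5,-4)
river: ρ → (-4,3,2)
river: ρ → (2,5,-2)
river: ρ → (-2,3,4)
river: ρ → (4,5,-1)
river: ρ → (-1,5,4)
river: ρ → (4,3,-2)
river: ρ → (-2,5,2)
river: ρ → (2,3,-4)
ρ-cycle length = 10 (tail of 0 descent steps not counted)

10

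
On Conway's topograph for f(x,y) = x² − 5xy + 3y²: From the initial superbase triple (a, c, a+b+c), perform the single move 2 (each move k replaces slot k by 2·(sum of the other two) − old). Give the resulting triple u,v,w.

start (1,3,-1) = (f(1,0),f(0,1),f(1,1))
replace slot 2: 2·(1+(-1)) − 3 = -3 → (1,-3,-1)

1,-3,-1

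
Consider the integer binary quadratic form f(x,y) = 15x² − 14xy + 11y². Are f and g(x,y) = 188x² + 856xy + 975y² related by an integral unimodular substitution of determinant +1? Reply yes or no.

D₁ = -464, D₂ = -464
f: flip: (15,-14,11)→(11,14,15)
f: translate: b→-8 (≡14 mod 22), so (11,14,15)→(11,-8,12)
f: reduced (well bottom): (11,-8,12) with a≤c, −a<b≤a
g: translate: b→104 (≡856 mod 376), so (188,856,975)→(188,104,15)
g: flip: (188,104,15)→(15,-104,188)
g: translate: b→-14 (≡-104 mod 30), so (15,-104,188)→(15,-14,11)
g: flip: (15,-14,11)→(11,14,15)
g: translate: b→-8 (≡14 mod 22), so (11,14,15)→(11,-8,12)
g: reduced (well bottom): (11,-8,12) with a≤c, −a<b≤a
reduced forms (11, -8, 12) vs (11, -8, 12) ⇒ equivalent

yes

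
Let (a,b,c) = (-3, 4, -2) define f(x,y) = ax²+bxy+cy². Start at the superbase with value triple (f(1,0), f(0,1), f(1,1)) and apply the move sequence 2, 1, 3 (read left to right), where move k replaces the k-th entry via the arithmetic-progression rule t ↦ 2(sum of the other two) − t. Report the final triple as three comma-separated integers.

start (-3,-2,-1) = (f(1,0),f(0,1),f(1,1))
replace slot 2: 2·((-3)+(-1)) − (-2) = -6 → (-3,-6,-1)
replace slot 1: 2·((-6)+(-1)) − (-3) = -11 → (-11,-6,-1)
replace slot 3: 2·((-11)+(-6)) − (-1) = -33 → (-11,-6,-33)

-11,-6,-33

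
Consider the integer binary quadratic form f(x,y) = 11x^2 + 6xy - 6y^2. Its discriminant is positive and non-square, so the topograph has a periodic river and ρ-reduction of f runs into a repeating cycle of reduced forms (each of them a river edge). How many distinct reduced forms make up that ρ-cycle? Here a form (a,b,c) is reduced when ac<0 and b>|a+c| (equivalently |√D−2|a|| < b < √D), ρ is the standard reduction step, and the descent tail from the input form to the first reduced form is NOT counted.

D = 300, ⌊√D⌋ = 17
river: ρ → (-6,6,11)
river: ρ → (11,16,-1)
river: ρ → (-1,16,11)
river: ρ → (11,6,-6)
ρ-cycle length = 4 (tail of 0 descent steps not counted)

4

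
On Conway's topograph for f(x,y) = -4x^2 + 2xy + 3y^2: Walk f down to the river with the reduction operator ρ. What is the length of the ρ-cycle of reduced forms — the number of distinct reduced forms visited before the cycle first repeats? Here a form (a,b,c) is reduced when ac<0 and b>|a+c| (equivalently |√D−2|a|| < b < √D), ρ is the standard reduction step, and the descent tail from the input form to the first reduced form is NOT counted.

D = 52, ⌊√D⌋ = 7
river: ρ → (3,4,-3)
river: ρ → (-3,2,4)
river: ρ → (4,6,-1)
river: ρ → (-1,6,4)
river: ρ → (4,2,-3)
river: ρ → (-3,4,3)
river: ρ → (3,2,-4)
river: ρ → (-4,6,1)
river: ρ → (1,6,-4)
river: ρ → (-4,2,3)
ρ-cycle length = 10 (tail of 0 descent steps not counted)

10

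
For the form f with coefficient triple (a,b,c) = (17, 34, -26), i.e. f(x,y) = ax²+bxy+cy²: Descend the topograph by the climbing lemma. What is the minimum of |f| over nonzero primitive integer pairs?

river: ρ → (-26,18,25)
river: ρ → (25,32,-19)
river: ρ → (-19,44,13)
river: ρ → (13,34,-34)
river: ρ → (-34,34,13)
river: ρ → (13,44,-19)
river: ρ → (-19,32,25)
river: ρ → (25,18,-26)
river: ρ → (-26,34,17)
river: ρ → (17,34,-26)
closes: descent 0, river 10
min |a| on river = 13

13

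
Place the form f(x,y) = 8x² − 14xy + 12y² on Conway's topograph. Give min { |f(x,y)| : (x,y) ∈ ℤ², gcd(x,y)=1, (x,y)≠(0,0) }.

translate: b→2 (≡-14 mod 16), so (8,-14,12)→(8,2,6)
flip: (8,2,6)→(6,-2,8)
reduced (well bottom): (6,-2,8) with a≤c, −a<b≤a
well minimum = a = 6

6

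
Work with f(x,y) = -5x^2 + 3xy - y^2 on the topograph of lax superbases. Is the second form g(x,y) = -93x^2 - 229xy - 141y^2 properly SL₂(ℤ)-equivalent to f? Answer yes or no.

D₁ = -11, D₂ = -11
f is negative-definite; reduce −f:
−f: flip: (5,-3,1)→(1,3,5)
−f: translate: b→1 (≡3 mod 2), so (1,3,5)→(1,1,3)
−f: reduced (well bottom): (1,1,3) with a≤c, −a<b≤a
flip sign back: reduced form of f is (-1,-1,-3)
g is negative-definite; reduce −g:
−g: translate: b→43 (≡229 mod 186), so (93,229,141)→(93,43,5)
−g: flip: (93,43,5)→(5,-43,93)
−g: translate: b→-3 (≡-43 mod 10), so (5,-43,93)→(5,-3,1)
−g: flip: (5,-3,1)→(1,3,5)
−g: translate: b→1 (≡3 mod 2), so (1,3,5)→(1,1,3)
−g: reduced (well bottom): (1,1,3) with a≤c, −a<b≤a
flip sign back: reduced form of g is (-1,-1,-3)
reduced forms (-1, -1, -3) vs (-1, -1, -3) ⇒ equivalent

yes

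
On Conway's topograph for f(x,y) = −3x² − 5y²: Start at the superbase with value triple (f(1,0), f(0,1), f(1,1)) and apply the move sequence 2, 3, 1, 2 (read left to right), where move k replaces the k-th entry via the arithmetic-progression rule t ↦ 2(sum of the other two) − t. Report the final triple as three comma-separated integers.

start (-3,-5,-8) = (f(1,0),f(0,1),f(1,1))
replace slot 2: 2·((-3)+(-8)) − (-5) = -17 → (-3,-17,-8)
replace slot 3: 2·((-3)+(-17)) − (-8) = -32 → (-3,-17,-32)
replace slot 1: 2·((-17)+(-32)) − (-3) = -95 → (-95,-17,-32)
replace slot 2: 2·((-95)+(-32)) − (-17) = -237 → (-95,-237,-32)

-95,-237,-32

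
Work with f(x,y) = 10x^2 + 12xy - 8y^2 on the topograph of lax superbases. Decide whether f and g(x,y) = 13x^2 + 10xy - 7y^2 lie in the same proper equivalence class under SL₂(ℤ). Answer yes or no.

D₁ = 464, D₂ = 464
river cycle of f (length 10): (-8, 20, 2), (2, 20, -8), (-8, 12, 10), (10, 8, -10), (-10, 12, 8), (8, 20, -2), (-2, 20, 8), (8, 12, -10), (-10, 8, 10), (10, 12, -8)
river cycle of g (length 10): (-7, 18, 5), (5, 12, -16), (-16, 20, 1), (1, 20, -16), (-16, 12, 5), (5, 18, -7), (-7, 10, 13), (13, 16, -4), (-4, 16, 13), (13, 10, -7)
cycles differ ⇒ inequivalent

no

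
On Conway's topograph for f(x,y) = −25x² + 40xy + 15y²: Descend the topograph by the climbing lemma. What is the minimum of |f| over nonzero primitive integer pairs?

river: ρ → (15,50,-10)
river: ρ → (-10,50,15)
river: ρ → (15,40,-25)
river: ρ → (-25,10,30)
river: ρ → (30,50,-5)
river: ρ → (-5,50,30)
river: ρ → (30,10,-25)
river: ρ → (-25,40,15)
closes: descent 0, river 8
min |a| on river = 5

5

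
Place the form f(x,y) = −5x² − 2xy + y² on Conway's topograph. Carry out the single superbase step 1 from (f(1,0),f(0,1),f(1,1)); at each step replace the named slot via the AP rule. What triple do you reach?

start (-5,1,-6) = (f(1,0),f(0,1),f(1,1))
replace slot 1: 2·(1+(-6)) − (-5) = -5 → (-5,1,-6)

-5,1,-6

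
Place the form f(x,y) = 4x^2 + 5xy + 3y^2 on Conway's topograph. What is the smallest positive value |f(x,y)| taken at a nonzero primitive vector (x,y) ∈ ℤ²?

translate: b→-3 (≡5 mod 8), so (4,5,3)→(4,-3,2)
flip: (4,-3,2)→(2,3,4)
translate: b→-1 (≡3 mod 4), so (2,3,4)→(2,-1,3)
reduced (well bottom): (2,-1,3) with a≤c, −a<b≤a
well minimum = a = 2

2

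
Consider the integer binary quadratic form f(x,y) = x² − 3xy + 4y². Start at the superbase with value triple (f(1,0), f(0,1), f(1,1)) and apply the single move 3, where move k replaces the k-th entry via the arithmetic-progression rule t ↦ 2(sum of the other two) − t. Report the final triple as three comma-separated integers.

start (1,4,2) = (f(1,0),f(0,1),f(1,1))
replace slot 3: 2·(1+4) − 2 = 8 → (1,4,8)

1,4,8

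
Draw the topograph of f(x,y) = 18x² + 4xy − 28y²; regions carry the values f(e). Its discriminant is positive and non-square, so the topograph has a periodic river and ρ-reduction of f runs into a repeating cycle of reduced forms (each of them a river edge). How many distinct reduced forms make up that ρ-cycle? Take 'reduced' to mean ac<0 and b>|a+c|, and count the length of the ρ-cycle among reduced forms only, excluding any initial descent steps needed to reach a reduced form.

D = 2032, ⌊√D⌋ = 45
descent: ρ → (-28,-4,18)
descent: ρ → (18,40,-6)  [lands on river]
river: ρ → (-6,44,4)
river: ρ → (4,44,-6)
river: ρ → (-6,40,18)
river: ρ → (18,32,-14)
river: ρ → (-14,24,26)
river: ρ → (26,28,-12)
river: ρ → (-12,44,2)
river: ρ → (2,44,-12)
river: ρ → (-12,28,26)
river: ρ → (26,24,-14)
river: ρ → (-14,32,18)
ρ-cycle length = 12 (tail of 2 descent steps not counted)

12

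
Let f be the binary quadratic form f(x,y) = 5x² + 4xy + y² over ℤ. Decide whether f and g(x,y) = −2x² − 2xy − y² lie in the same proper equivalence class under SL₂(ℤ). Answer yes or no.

D₁ = -4, D₂ = -4
f: flip: (5,4,1)→(1,-4,5)
f: translate: b→0 (≡-4 mod 2), so (1,-4,5)→(1,0,1)
f: reduced (well bottom): (1,0,1) with a≤c, −a<b≤a
g is negative-definite; reduce −g:
−g: flip: (2,2,1)→(1,-2,2)
−g: translate: b→0 (≡-2 mod 2), so (1,-2,2)→(1,0,1)
−g: reduced (well bottom): (1,0,1) with a≤c, −a<b≤a
flip sign back: reduced form of g is (-1,0,-1)
reduced forms (1, 0, 1) vs (-1, 0, -1) ⇒ inequivalent

no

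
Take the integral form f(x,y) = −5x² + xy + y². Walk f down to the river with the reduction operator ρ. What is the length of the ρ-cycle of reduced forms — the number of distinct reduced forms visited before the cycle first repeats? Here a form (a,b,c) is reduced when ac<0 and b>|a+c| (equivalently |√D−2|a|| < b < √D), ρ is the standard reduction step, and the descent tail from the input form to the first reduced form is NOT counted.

D = 21, ⌊√D⌋ = 4
descent: ρ → (1,3,-3)  [lands on river]
river: ρ → (-3,3,1)
ρ-cycle length = 2 (tail of 1 descent step not counted)

2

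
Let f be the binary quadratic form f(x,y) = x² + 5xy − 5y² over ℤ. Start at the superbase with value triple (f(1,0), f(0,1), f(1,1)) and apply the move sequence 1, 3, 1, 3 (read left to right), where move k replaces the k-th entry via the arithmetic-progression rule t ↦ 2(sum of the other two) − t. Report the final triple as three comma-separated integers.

start (1,-5,1) = (f(1,0),f(0,1),f(1,1))
replace slot 1: 2·((-5)+1) − 1 = -9 → (-9,-5,1)
replace slot 3: 2·((-9)+(-5)) − 1 = -29 → (-9,-5,-29)
replace slot 1: 2·((-5)+(-29)) − (-9) = -59 → (-59,-5,-29)
replace slot 3: 2·((-59)+(-5)) − (-29) = -99 → (-59,-5,-99)

-59,-5,-99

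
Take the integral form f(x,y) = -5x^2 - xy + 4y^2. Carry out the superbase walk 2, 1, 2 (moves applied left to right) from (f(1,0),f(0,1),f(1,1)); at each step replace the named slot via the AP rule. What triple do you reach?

start (-5,4,-2) = (f(1,0),f(0,1),f(1,1))
replace slot 2: 2·((-5)+(-2)) − 4 = -18 → (-5,-18,-2)
replace slot 1: 2·((-18)+(-2)) − (-5) = -35 → (-35,-18,-2)
replace slot 2: 2·((-35)+(-2)) − (-18) = -56 → (-35,-56,-2)

-35,-56,-2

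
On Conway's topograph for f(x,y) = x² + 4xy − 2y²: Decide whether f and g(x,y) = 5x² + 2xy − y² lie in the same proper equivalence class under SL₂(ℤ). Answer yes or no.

D₁ = 24, D₂ = 24
river cycle of f (length 2): (-2, 4, 1), (1, 4, -2)
river cycle of g (length 2): (-1, 4, 2), (2, 4, -1)
cycles differ ⇒ inequivalent

no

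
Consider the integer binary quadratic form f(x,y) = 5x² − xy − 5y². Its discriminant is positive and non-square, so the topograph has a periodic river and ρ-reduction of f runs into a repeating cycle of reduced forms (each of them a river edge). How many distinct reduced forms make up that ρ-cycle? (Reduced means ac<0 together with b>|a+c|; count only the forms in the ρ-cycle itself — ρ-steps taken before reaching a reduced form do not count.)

D = 101, ⌊√D⌋ = 10
descent: ρ → (-5,1,5)  [lands on river]
river: ρ → (5,9,-1)
river: ρ → (-1,9,5)
river: ρ → (5,1,-5)
river: ρ → (-5,9,1)
river: ρ → (1,9,-5)
ρ-cycle length = 6 (tail of 1 descent step not counted)

6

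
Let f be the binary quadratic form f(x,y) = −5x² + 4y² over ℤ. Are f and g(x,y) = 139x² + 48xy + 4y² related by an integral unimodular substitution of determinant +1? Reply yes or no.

D₁ = 80, D₂ = 80
river cycle of f (length 2): (4, 8, -1), (-1, 8, 4)
river cycle of g (length 2): (4, 8, -1), (-1, 8, 4)
cycles coincide ⇒ equivalent

yes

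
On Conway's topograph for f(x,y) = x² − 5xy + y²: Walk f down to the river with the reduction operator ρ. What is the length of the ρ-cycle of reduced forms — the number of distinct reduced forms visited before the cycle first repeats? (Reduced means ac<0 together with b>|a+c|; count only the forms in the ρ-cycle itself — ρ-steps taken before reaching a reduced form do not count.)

D = 21, ⌊√D⌋ = 4
descent: ρ → (1,3,-3)  [lands on river]
river: ρ → (-3,3,1)
ρ-cycle length = 2 (tail of 1 descent step not counted)

2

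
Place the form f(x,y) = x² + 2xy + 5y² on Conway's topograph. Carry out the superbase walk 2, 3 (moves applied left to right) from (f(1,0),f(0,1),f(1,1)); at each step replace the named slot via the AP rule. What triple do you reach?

start (1,5,8) = (f(1,0),f(0,1),f(1,1))
replace slot 2: 2·(1+8) − 5 = 13 → (1,13,8)
replace slot 3: 2·(1+13) − 8 = 20 → (1,13,20)

1,13,20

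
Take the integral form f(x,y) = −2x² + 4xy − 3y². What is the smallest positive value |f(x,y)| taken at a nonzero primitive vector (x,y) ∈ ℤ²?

translate: b→0 (≡-4 mod 4), so (2,-4,3)→(2,0,1)
flip: (2,0,1)→(1,0,2)
reduced (well bottom): (1,0,2) with a≤c, −a<b≤a
well minimum |f| = |-1| = 1 (negative-definite)

1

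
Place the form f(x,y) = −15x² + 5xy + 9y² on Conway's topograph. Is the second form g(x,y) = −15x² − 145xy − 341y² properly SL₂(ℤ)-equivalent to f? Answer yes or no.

D₁ = 565, D₂ = 565
river cycle of f (length 10): (9, 13, -11), (-11, 9, 11), (11, 13, -9), (-9, 23, 1), (1, 23, -9), (-9, 13, 11), (11, 9, -11), (-11, 13, 9), (9, 23, -1), (-1, 23, 9)
river cycle of g (length 10): (9, 13, -11), (-11, 9, 11), (11, 13, -9), (-9, 23, 1), (1, 23, -9), (-9, 13, 11), (11, 9, -11), (-11, 13, 9), (9, 23, -1), (-1, 23, 9)
cycles coincide ⇒ equivalent

yes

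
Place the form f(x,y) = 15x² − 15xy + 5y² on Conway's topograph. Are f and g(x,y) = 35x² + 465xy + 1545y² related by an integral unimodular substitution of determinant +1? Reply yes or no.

D₁ = -75, D₂ = -75
f: translate: b→15 (≡-15 mod 30), so (15,-15,5)→(15,15,5)
f: flip: (15,15,5)→(5,-15,15)
f: translate: b→5 (≡-15 mod 10), so (5,-15,15)→(5,5,5)
f: reduced (well bottom): (5,5,5) with a≤c, −a<b≤a
g: translate: b→-25 (≡465 mod 70), so (35,465,1545)→(35,-25,5)
g: flip: (35,-25,5)→(5,25,35)
g: translate: b→5 (≡25 mod 10), so (5,25,35)→(5,5,5)
g: reduced (well bottom): (5,5,5) with a≤c, −a<b≤a
reduced forms (5, 5, 5) vs (5, 5, 5) ⇒ equivalent

yes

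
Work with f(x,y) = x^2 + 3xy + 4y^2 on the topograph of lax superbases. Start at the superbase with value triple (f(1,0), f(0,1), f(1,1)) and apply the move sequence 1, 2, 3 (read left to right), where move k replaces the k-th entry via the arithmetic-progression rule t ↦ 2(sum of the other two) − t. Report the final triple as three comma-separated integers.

start (1,4,8) = (f(1,0),f(0,1),f(1,1))
replace slot 1: 2·(4+8) − 1 = 23 → (23,4,8)
replace slot 2: 2·(23+8) − 4 = 58 → (23,58,8)
replace slot 3: 2·(23+58) − 8 = 154 → (23,58,154)

23,58,154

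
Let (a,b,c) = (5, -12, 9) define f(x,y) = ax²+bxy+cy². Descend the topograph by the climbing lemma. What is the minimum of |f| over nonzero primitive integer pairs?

translate: b→-2 (≡-12 mod 10), so (5,-12,9)→(5,-2,2)
flip: (5,-2,2)→(2,2,5)
reduced (well bottom): (2,2,5) with a≤c, −a<b≤a
well minimum = a = 2

2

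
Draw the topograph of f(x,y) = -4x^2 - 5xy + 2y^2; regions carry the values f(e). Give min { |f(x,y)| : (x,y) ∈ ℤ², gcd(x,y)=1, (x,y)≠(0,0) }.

descent: ρ → (2,5,-4)  [lands on river]
river: ρ → (-4,3,3)
river: ρ → (3,3,-4)
river: ρ → (-4,5,2)
river: ρ → (2,7,-1)
river: ρ → (-1,7,2)
closes: descent 1, river 6
min |a| on river = 1

1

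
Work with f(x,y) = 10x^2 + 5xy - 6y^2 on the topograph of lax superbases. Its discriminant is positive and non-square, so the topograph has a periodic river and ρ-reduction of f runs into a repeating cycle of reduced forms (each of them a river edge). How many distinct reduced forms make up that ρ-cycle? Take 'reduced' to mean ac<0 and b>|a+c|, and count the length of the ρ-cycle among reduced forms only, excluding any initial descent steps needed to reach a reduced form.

D = 265, ⌊√D⌋ = 16
river: ρ → (-6,7,9)
river: ρ → (9,11,-4)
river: ρ → (-4,13,6)
river: ρ → (6,11,-6)
river: ρ → (-6,13,4)
river: ρ → (4,11,-9)
river: ρ → (-9,7,6)
river: ρ → (6,5,-10)
river: ρ → (-10,15,1)
river: ρ → (1,15,-10)
river: ρ → (-10,5,6)
river: ρ → (6,7,-9)
river: ρ → (-9,11,4)
river: ρ → (4,13,-6)
river: ρ → (-6,11,6)
river: ρ → (6,13,-4)
river: ρ → (-4,11,9)
river: ρ → (9,7,-6)
river: ρ → (-6,5,10)
river: ρ → (10,15,-1)
river: ρ → (-1,15,10)
river: ρ → (10,5,-6)
ρ-cycle length = 22 (tail of 0 descent steps not counted)

22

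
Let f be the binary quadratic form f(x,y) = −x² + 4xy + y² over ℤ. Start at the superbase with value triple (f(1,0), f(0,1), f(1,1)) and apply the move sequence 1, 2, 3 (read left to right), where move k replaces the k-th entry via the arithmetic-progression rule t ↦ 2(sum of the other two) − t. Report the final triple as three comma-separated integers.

start (-1,1,4) = (f(1,0),f(0,1),f(1,1))
replace slot 1: 2·(1+4) − (-1) = 11 → (11,1,4)
replace slot 2: 2·(11+4) − 1 = 29 → (11,29,4)
replace slot 3: 2·(11+29) − 4 = 76 → (11,29,76)

11,29,76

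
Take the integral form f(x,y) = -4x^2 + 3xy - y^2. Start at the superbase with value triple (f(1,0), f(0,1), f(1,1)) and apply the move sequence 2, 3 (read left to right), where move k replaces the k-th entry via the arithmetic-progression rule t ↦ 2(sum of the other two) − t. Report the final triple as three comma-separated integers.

start (-4,-1,-2) = (f(1,0),f(0,1),f(1,1))
replace slot 2: 2·((-4)+(-2)) − (-1) = -11 → (-4,-11,-2)
replace slot 3: 2·((-4)+(-11)) − (-2) = -28 → (-4,-11,-28)

-4,-11,-28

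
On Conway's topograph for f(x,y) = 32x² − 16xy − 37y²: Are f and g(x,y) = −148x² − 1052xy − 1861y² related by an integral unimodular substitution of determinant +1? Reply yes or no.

D₁ = 4992, D₂ = 4992
river cycle of f (length 12): (-37, 16, 32), (32, 48, -21), (-21, 36, 44), (44, 52, -13), (-13, 52, 44), (44, 36, -21), (-21, 48, 32), (32, 16, -37), (-37, 58, 11), (11, 52, -52), … (2 more)
river cycle of g (length 12): (-21, 36, 44), (44, 52, -13), (-13, 52, 44), (44, 36, -21), (-21, 48, 32), (32, 16, -37), (-37, 58, 11), (11, 52, -52), (-52, 52, 11), (11, 58, -37), … (2 more)
cycles coincide ⇒ equivalent

yes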